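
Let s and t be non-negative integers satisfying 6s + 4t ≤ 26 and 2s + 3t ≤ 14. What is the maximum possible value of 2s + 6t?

Relaxing integrality, the LP optimum is 28.00 at (s,t) = (0, 4.67), which is not an integer point.
(s,t)=(1,4): 6·1+4·4=22≤26, 2·1+3·4=14≤14, objective 26.
(s,t)=(0,4): 6·0+4·4=16≤26, 2·0+3·4=12≤14, objective 24.
No feasible integer point exceeds 26.

26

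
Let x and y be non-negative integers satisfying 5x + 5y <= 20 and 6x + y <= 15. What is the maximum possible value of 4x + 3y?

The continuous relaxation peaks at (2.2, 1.8) with value 14.20; rounding to a feasible lattice point costs some objective.
(x,y)=(2,2): 5·2+5·2=20≤20, 6·2+1·2=14≤15, objective 14.
(x,y)=(1,3): 5·1+5·3=20≤20, 6·1+1·3=9≤15, objective 13.
The best lattice point is (2,2), giving 14.

14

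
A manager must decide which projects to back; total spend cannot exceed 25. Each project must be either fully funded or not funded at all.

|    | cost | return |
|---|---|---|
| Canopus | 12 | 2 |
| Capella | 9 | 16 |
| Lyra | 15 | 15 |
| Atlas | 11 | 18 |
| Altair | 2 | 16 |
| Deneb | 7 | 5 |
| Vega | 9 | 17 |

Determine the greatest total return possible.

Capella + Atlas + Altair: cost 9 + 11 + 2 = 22 ≤ 25, return 16 + 18 + 16 = 50.
Capella + Altair + Vega: cost 9 + 2 + 9 = 20 ≤ 25, return 16 + 16 + 17 = 49.
Atlas + Altair + Vega: cost 11 + 2 + 9 = 22 ≤ 25, return 18 + 16 + 17 = 51.
Best is Atlas, Altair, and Vega with total return 51.

51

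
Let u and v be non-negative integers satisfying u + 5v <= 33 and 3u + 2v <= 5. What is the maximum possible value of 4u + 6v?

Relaxing integrality, the LP optimum is 15.00 at (u,v) = (0, 2.5), which is not an integer point.
(u,v)=(0,2): 1·0+5·2=10≤33, 3·0+2·2=4≤5, objective 12.
(u,v)=(1,1): 1·1+5·1=6≤33, 3·1+2·1=5≤5, objective 10.
(u,v)=(0,1): 1·0+5·1=5≤33, 3·0+2·1=2≤5, objective 6.
No feasible integer point exceeds 12.

12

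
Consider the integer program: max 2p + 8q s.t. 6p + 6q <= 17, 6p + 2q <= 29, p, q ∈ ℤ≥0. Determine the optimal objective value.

(p,q)=(0,2): 6·0+6·2=12≤17, 6·0+2·2=4≤29, objective 16.
(p,q)=(1,1): 6·1+6·1=12≤17, 6·1+2·1=8≤29, objective 10.
No feasible integer point exceeds 16.

16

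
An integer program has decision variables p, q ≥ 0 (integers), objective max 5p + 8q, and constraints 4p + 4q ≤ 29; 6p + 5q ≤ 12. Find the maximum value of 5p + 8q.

(p,q)=(0,2): 4·0+4·2=8≤29, 6·0+5·2=10≤12, objective 16.
(p,q)=(1,1): 4·1+4·1=8≤29, 6·1+5·1=11≤12, objective 13.
(p,q)=(0,1): 4·0+4·1=4≤29, 6·0+5·1=5≤12, objective 8.
The best lattice point is (0,2), giving 16.

16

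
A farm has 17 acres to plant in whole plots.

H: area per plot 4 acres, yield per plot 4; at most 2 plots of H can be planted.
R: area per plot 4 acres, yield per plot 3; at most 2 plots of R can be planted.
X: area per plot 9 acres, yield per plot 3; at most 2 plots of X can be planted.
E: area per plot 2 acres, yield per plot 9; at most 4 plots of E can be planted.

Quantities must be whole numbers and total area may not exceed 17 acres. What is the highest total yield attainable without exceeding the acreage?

E has the best ratio (9/2); taking only E gives at most 4×9 = 36 (stopped by the supply cap of 4).
Mixing does better — 2×H and 4×E: area 16 ≤ 17, yield 2·4 + 4·9 = 44.

44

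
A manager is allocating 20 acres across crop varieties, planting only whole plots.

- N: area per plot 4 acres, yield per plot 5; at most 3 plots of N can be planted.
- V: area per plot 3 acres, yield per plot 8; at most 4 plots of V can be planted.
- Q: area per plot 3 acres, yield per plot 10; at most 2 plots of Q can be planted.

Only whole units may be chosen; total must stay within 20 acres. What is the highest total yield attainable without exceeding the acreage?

Q has the best ratio (10/3); taking only Q gives at most 2×10 = 20 (stopped by the supply cap of 2).
Mixing does better — 4×V and 2×Q: area 18 ≤ 20, yield 4·8 + 2·10 = 52.

52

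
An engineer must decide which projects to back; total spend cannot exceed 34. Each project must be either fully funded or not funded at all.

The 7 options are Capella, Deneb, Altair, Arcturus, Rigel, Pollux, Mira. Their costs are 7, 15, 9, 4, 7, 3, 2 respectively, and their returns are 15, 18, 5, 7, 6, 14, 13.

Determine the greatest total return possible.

Capella + Deneb + Rigel + Pollux + Mira: cost 7 + 15 + 7 + 3 + 2 = 34 ≤ 34, return 15 + 18 + 6 + 14 + 13 = 66.
Capella + Deneb + Pollux + Mira: cost 7 + 15 + 3 + 2 = 27 ≤ 34, return 15 + 18 + 14 + 13 = 60.
Capella + Deneb + Arcturus + Pollux + Mira: cost 7 + 15 + 4 + 3 + 2 = 31 ≤ 34, return 15 + 18 + 7 + 14 + 13 = 67.
Best is Capella, Deneb, Arcturus, Pollux, and Mira with total return 67.

67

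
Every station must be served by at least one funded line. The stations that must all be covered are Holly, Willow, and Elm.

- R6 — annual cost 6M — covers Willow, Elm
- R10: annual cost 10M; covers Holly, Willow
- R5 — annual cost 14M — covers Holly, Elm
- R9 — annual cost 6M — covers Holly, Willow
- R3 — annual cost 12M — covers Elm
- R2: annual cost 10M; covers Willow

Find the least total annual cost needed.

12

This is an integer covering problem.
Choose R6 and R9: together they cover Holly, Willow, Elm — every station.
Total annual cost: 6 + 6 = 12.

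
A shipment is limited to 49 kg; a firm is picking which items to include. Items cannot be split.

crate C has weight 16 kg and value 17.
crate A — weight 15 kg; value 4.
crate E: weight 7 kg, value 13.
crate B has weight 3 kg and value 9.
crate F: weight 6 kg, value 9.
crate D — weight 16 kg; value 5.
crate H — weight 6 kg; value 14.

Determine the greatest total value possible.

Allowing fractional choices, the relaxed optimum would be about 65.4, but items are indivisible.
crate C + crate A + crate E + crate B + crate H: weight 16 + 15 + 7 + 3 + 6 = 47 ≤ 49, value 17 + 4 + 13 + 9 + 14 = 57.
crate C + crate E + crate B + crate F + crate H: weight 16 + 7 + 3 + 6 + 6 = 38 ≤ 49, value 17 + 13 + 9 + 9 + 14 = 62.
crate C + crate E + crate B + crate D + crate H: weight 16 + 7 + 3 + 16 + 6 = 48 ≤ 49, value 17 + 13 + 9 + 5 + 14 = 58.
Best is crate C, crate E, crate B, crate F, and crate H with total value 62.

62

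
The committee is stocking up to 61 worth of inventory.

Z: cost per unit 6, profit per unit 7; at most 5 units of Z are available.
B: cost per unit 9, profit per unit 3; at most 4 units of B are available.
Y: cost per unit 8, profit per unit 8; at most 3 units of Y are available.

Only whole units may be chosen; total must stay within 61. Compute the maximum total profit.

59

This is a bounded integer knapsack.
Z has the best ratio (7/6); taking only Z gives at most 5×7 = 35 (stopped by the supply cap of 5).
Mixing does better — 5×Z and 3×Y: cost 54 ≤ 61, profit 5·7 + 3·8 = 59.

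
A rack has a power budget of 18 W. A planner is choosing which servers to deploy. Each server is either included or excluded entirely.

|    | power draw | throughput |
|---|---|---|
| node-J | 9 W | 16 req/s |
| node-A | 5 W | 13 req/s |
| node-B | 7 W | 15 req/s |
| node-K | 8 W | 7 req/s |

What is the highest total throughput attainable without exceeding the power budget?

Treat it as a binary knapsack problem.
Take node-J and node-B: power draw 9 + 7 = 16 ≤ 18, throughput 16 + 15 = 31.
No other feasible combination does better.

31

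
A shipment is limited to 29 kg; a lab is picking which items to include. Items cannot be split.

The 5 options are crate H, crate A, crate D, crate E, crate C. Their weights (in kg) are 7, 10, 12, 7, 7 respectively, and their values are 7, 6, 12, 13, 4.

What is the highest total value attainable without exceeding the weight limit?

This is a 0-1 knapsack instance.
Take crate H, crate D, and crate E: weight 7 + 12 + 7 = 26 ≤ 29, value 7 + 12 + 13 = 32.
No other feasible combination does better.

32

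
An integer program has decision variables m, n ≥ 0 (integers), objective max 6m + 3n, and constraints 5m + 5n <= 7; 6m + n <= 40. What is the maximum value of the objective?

6

Relaxing integrality, the LP optimum is 8.40 at (m,n) = (1.4, 0), which is not an integer point.
(m,n)=(1,0): 5·1+5·0=5≤7, 6·1+1·0=6≤40, objective 6.
(m,n)=(0,1): 5·0+5·1=5≤7, 6·0+1·1=1≤40, objective 3.
(m,n)=(0,0): 5·0+5·0=0≤7, 6·0+1·0=0≤40, objective 0.
The best lattice point is (1,0), giving 6.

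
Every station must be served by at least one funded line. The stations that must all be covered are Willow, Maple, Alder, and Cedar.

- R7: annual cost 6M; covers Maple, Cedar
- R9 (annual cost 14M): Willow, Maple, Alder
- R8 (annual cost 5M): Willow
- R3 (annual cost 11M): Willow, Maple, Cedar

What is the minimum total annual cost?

The greedy cost-per-new-station heuristic would pick R7, R8, and R9 for 25, but a cheaper cover exists.
Choose R7 and R9: together they cover Willow, Maple, Alder, Cedar — every station.
Total annual cost: 6 + 14 = 20.
No cover costs less than 20.

20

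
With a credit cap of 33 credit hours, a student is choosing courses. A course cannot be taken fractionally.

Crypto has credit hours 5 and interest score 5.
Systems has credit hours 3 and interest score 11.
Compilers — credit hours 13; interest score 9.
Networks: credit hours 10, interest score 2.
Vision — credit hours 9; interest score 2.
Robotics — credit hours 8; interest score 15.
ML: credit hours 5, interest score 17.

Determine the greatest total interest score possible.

52

This is an integer program with binary decision variables.
Allowing fractional choices, the relaxed optimum would be about 56.3, but courses are indivisible.
Crypto + Systems + Vision + Robotics + ML: credit hours 5 + 3 + 9 + 8 + 5 = 30 ≤ 33, interest score 5 + 11 + 2 + 15 + 17 = 50.
Crypto + Systems + Networks + Robotics + ML: credit hours 5 + 3 + 10 + 8 + 5 = 31 ≤ 33, interest score 5 + 11 + 2 + 15 + 17 = 50.
Systems + Compilers + Robotics + ML: credit hours 3 + 13 + 8 + 5 = 29 ≤ 33, interest score 11 + 9 + 15 + 17 = 52.
Best is Systems, Compilers, Robotics, and ML with total interest score 52.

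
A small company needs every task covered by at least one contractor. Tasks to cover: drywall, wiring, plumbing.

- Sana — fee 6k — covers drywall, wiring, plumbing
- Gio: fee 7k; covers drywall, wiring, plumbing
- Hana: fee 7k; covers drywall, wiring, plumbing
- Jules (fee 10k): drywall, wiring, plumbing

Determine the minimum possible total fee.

6

Sana alone covers drywall, wiring, plumbing — every task.
Total fee: 6.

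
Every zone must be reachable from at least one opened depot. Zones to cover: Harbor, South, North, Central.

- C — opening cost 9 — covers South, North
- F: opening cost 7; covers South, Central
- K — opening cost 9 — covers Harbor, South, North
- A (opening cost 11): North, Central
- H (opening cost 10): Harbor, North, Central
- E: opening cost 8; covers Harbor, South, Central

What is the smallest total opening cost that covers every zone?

The greedy cost-per-new-zone heuristic would pick E and C for 17, but a cheaper cover exists.
Choose F and K: together they cover Harbor, South, North, Central — every zone.
Total opening cost: 7 + 9 = 16.
No cover costs less than 16.

16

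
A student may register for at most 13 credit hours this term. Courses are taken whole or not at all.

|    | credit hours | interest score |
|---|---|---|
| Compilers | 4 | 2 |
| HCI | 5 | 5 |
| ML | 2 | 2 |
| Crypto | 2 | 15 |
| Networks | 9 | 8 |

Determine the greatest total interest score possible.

25

Treat it as a binary knapsack problem.
Compilers + HCI + ML + Crypto: credit hours 4 + 5 + 2 + 2 = 13 ≤ 13, interest score 2 + 5 + 2 + 15 = 24.
ML + Crypto + Networks: credit hours 2 + 2 + 9 = 13 ≤ 13, interest score 2 + 15 + 8 = 25.
Best is ML, Crypto, and Networks with total interest score 25.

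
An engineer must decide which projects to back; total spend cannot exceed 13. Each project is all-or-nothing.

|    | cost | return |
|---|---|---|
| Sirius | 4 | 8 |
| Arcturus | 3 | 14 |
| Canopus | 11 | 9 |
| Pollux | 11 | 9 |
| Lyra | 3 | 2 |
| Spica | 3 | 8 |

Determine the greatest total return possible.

32

Allowing fractional choices, the relaxed optimum would be about 32.5, but projects are indivisible.
Sirius + Arcturus + Spica: cost 4 + 3 + 3 = 10 ≤ 13, return 8 + 14 + 8 = 30.
Sirius + Arcturus + Lyra + Spica: cost 4 + 3 + 3 + 3 = 13 ≤ 13, return 8 + 14 + 2 + 8 = 32.
Best is Sirius, Arcturus, Lyra, and Spica with total return 32.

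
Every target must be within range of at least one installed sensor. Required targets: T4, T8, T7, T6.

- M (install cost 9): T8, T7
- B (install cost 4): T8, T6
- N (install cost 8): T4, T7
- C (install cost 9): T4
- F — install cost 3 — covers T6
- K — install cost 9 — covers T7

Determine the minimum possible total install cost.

Choose B and N: together they cover T4, T8, T7, T6 — every target.
Total install cost: 4 + 8 = 12.
No cover costs less than 12.

12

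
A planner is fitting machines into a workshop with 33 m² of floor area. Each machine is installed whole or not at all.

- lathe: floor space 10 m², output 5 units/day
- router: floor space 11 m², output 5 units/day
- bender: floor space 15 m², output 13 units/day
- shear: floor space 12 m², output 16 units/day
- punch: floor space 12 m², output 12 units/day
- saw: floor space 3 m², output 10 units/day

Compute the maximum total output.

Allowing fractional choices, the relaxed optimum would be about 43.2, but machines are indivisible.
bender + shear + saw: floor space 15 + 12 + 3 = 30 ≤ 33, output 13 + 16 + 10 = 39.
bender + punch + saw: floor space 15 + 12 + 3 = 30 ≤ 33, output 13 + 12 + 10 = 35.
shear + punch + saw: floor space 12 + 12 + 3 = 27 ≤ 33, output 16 + 12 + 10 = 38.
Best is bender, shear, and saw with total output 39.

39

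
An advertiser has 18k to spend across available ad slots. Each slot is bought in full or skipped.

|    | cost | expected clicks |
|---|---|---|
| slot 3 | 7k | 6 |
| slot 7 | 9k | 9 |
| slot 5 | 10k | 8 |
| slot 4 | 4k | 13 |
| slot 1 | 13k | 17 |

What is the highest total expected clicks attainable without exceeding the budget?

30

Allowing fractional choices, the relaxed optimum would be about 31.0, but ad slots are indivisible.
slot 4 + slot 1: cost 4 + 13 = 17 ≤ 18, expected clicks 13 + 17 = 30.
slot 7 + slot 4: cost 9 + 4 = 13 ≤ 18, expected clicks 9 + 13 = 22.
slot 5 + slot 4: cost 10 + 4 = 14 ≤ 18, expected clicks 8 + 13 = 21.
Best is slot 4 and slot 1 with total expected clicks 30.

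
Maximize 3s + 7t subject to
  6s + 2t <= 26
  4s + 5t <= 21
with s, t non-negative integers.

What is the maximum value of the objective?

Relaxing integrality, the LP optimum is 29.40 at (s,t) = (0, 4.2), which is not an integer point.
(s,t)=(0,4): 6·0+2·4=8≤26, 4·0+5·4=20≤21, objective 28.
(s,t)=(1,3): 6·1+2·3=12≤26, 4·1+5·3=19≤21, objective 24.
(s,t)=(0,3): 6·0+2·3=6≤26, 4·0+5·3=15≤21, objective 21.
No feasible integer point exceeds 28.

28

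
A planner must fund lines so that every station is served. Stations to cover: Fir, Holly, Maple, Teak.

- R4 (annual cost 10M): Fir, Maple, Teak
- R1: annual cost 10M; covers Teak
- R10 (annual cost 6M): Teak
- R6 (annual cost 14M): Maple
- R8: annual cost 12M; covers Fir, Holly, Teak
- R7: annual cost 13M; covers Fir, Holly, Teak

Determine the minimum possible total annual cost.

This is a weighted set-cover instance.
Choose R4 and R8: together they cover Fir, Holly, Maple, Teak — every station.
Total annual cost: 10 + 12 = 22.
No cover costs less than 22.

22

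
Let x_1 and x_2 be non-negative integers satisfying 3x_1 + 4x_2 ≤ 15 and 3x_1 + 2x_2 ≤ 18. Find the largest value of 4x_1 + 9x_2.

The continuous relaxation peaks at (0, 3.75) with value 33.75; rounding to a feasible lattice point costs some objective.
(x_1,x_2)=(1,3): 3·1+4·3=15≤15, 3·1+2·3=9≤18, objective 31.
(x_1,x_2)=(0,3): 3·0+4·3=12≤15, 3·0+2·3=6≤18, objective 27.
(x_1,x_2)=(2,2): 3·2+4·2=14≤15, 3·2+2·2=10≤18, objective 26.
The best lattice point is (1,3), giving 31.

31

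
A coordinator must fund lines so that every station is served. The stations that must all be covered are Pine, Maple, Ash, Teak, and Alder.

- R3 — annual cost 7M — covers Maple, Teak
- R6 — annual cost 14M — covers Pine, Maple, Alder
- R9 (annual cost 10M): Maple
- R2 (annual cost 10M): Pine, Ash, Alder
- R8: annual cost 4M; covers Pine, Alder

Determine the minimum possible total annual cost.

17

The greedy cost-per-new-station heuristic would pick R8, R3, and R2 for 21, but a cheaper cover exists.
Choose R3 and R2: together they cover Pine, Maple, Ash, Teak, Alder — every station.
Total annual cost: 7 + 10 = 17.
No cover costs less than 17.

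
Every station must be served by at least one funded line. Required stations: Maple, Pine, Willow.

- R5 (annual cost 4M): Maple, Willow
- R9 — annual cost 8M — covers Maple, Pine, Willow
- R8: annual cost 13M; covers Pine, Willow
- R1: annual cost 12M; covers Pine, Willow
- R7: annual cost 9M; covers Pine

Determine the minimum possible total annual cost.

The greedy cost-per-new-station heuristic would pick R5 and R9 for 12, but a cheaper cover exists.
R9 alone covers Maple, Pine, Willow — every station.
Total annual cost: 8.
No cover costs less than 8.

8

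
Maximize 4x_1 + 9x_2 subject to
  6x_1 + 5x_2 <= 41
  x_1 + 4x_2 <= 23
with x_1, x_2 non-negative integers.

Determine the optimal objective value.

(x_1,x_2)=(2,5) is feasible, giving 53.
(x_1,x_2)=(1,5) is feasible, giving 49.
(x_1,x_2)=(3,4) is feasible, giving 48.
The best lattice point is (2,5), giving 53.

53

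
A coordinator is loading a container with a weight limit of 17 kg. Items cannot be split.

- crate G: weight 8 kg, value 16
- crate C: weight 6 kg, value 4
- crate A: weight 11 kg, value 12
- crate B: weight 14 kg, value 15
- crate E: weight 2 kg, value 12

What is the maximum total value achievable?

32

This is an integer program with binary decision variables.
Allowing fractional choices, the relaxed optimum would be about 35.6, but items are indivisible.
crate G + crate E: weight 8 + 2 = 10 ≤ 17, value 16 + 12 = 28.
crate G + crate C + crate E: weight 8 + 6 + 2 = 16 ≤ 17, value 16 + 4 + 12 = 32.
Best is crate G, crate C, and crate E with total value 32.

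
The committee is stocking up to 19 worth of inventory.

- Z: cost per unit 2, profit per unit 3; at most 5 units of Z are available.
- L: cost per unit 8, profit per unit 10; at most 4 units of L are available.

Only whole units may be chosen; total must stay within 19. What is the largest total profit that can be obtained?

This is a bounded integer knapsack.
Take 5×Z and 1×L: cost 18 ≤ 19, profit 5·3 + 1·10 = 25.
Z has the best ratio (3/2) and is taken to its limit of 5; remaining capacity is filled optimally with the others.

25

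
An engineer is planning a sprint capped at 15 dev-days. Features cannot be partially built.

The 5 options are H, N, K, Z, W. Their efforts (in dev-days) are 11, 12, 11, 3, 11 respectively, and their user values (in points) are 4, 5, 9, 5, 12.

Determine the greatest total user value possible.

Allowing fractional choices, the relaxed optimum would be about 17.8, but features are indivisible.
W: effort 11 ≤ 15, user value 12.
Z + W: effort 3 + 11 = 14 ≤ 15, user value 5 + 12 = 17.
K + Z: effort 11 + 3 = 14 ≤ 15, user value 9 + 5 = 14.
Best is Z and W with total user value 17.

17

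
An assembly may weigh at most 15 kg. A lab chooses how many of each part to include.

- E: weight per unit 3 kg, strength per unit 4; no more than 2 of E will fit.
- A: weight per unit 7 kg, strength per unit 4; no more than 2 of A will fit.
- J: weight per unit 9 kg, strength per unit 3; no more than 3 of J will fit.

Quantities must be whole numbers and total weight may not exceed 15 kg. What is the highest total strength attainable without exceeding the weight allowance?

Take 2×E and 1×A: weight 13 ≤ 15, strength 2·4 + 1·4 = 12.
E has the best ratio (4/3) and is taken to its limit of 2; remaining capacity is filled optimally with the others.

12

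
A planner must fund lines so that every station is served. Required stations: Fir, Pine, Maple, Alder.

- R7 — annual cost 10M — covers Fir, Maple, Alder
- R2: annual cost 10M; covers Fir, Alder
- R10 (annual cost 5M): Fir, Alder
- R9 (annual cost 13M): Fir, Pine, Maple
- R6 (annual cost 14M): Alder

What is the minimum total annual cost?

Choose R10 and R9: together they cover Fir, Pine, Maple, Alder — every station.
Total annual cost: 5 + 13 = 18.
No cover costs less than 18.

18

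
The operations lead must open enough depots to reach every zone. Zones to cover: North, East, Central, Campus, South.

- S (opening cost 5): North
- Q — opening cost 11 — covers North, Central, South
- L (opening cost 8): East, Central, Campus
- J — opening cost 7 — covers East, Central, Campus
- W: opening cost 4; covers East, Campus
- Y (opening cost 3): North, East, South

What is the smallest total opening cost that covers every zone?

10

Choose J and Y: together they cover North, East, Central, Campus, South — every zone.
Total opening cost: 7 + 3 = 10.
No cover costs less than 10.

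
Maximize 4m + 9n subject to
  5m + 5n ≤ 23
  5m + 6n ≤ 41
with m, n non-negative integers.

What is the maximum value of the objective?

The continuous relaxation peaks at (0, 4.6) with value 41.40; rounding to a feasible lattice point costs some objective.
(m,n)=(0,4): 5·0+5·4=20≤23, 5·0+6·4=24≤41, objective 36.
(m,n)=(1,3): 5·1+5·3=20≤23, 5·1+6·3=23≤41, objective 31.
No feasible integer point exceeds 36.

36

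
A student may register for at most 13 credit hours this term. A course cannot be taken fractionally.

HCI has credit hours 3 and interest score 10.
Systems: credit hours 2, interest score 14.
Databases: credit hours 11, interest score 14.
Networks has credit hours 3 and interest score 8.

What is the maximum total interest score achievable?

32

This is a 0-1 knapsack instance.
Allowing fractional choices, the relaxed optimum would be about 38.4, but courses are indivisible.
Systems + Databases: credit hours 2 + 11 = 13 ≤ 13, interest score 14 + 14 = 28.
HCI + Systems + Networks: credit hours 3 + 2 + 3 = 8 ≤ 13, interest score 10 + 14 + 8 = 32.
Best is HCI, Systems, and Networks with total interest score 32.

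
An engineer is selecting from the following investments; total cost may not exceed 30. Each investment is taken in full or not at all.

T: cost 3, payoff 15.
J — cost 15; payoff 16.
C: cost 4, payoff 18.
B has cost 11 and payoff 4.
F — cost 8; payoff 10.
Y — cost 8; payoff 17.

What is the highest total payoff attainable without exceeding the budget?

Allowing fractional choices, the relaxed optimum would be about 67.5, but investments are indivisible.
T + J + C + Y: cost 3 + 15 + 4 + 8 = 30 ≤ 30, payoff 15 + 16 + 18 + 17 = 66.
T + C + F + Y: cost 3 + 4 + 8 + 8 = 23 ≤ 30, payoff 15 + 18 + 10 + 17 = 60.
Best is T, J, C, and Y with total payoff 66.

66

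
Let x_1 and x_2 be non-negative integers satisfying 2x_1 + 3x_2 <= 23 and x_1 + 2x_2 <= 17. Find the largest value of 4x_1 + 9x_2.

67

(x_1,x_2)=(1,7): 2·1+3·7=23≤23, 1·1+2·7=15≤17, objective 67.
(x_1,x_2)=(0,7): 2·0+3·7=21≤23, 1·0+2·7=14≤17, objective 63.
No feasible integer point exceeds 67.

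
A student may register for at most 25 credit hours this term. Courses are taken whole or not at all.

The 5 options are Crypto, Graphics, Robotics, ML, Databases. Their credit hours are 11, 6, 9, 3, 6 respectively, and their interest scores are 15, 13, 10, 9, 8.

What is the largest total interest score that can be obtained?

Treat it as a binary knapsack problem.
Allowing fractional choices, the relaxed optimum would be about 43.7, but courses are indivisible.
Crypto + Graphics + Databases: credit hours 11 + 6 + 6 = 23 ≤ 25, interest score 15 + 13 + 8 = 36.
Crypto + Graphics + ML: credit hours 11 + 6 + 3 = 20 ≤ 25, interest score 15 + 13 + 9 = 37.
Graphics + Robotics + ML + Databases: credit hours 6 + 9 + 3 + 6 = 24 ≤ 25, interest score 13 + 10 + 9 + 8 = 40.
Best is Graphics, Robotics, ML, and Databases with total interest score 40.

40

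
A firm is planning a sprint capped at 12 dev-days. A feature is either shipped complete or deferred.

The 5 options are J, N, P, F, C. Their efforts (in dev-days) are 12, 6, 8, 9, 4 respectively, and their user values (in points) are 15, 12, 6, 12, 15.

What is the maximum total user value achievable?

27

Allowing fractional choices, the relaxed optimum would be about 29.7, but features are indivisible.
N + C: effort 6 + 4 = 10 ≤ 12, user value 12 + 15 = 27.
P + C: effort 8 + 4 = 12 ≤ 12, user value 6 + 15 = 21.
C: effort 4 ≤ 12, user value 15.
Best is N and C with total user value 27.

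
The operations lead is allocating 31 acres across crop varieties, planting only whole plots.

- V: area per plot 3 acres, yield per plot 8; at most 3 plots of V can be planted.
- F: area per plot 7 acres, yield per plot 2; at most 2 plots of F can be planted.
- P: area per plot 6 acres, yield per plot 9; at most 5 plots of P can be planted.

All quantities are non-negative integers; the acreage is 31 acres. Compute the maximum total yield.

52

This is a bounded integer knapsack.
2×V and 4×P: area 30 ≤ 31, yield 2·8 + 4·9 = 52.
3×V and 3×P: area 27 ≤ 31, yield 3·8 + 3·9 = 51.
Best is 52.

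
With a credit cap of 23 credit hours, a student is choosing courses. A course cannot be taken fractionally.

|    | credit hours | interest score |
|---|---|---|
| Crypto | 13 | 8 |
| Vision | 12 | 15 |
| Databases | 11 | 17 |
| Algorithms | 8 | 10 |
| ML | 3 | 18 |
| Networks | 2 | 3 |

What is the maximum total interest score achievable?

Databases + Algorithms + ML: credit hours 11 + 8 + 3 = 22 ≤ 23, interest score 17 + 10 + 18 = 45.
Vision + Algorithms + ML: credit hours 12 + 8 + 3 = 23 ≤ 23, interest score 15 + 10 + 18 = 43.
Best is Databases, Algorithms, and ML with total interest score 45.

45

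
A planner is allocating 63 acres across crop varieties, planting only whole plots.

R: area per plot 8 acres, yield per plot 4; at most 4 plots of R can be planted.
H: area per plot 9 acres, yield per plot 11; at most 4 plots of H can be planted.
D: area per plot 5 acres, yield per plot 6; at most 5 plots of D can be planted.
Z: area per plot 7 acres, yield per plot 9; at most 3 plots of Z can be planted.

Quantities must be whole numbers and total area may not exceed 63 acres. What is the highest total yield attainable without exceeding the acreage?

4×H, 1×D, and 3×Z: area 62 ≤ 63, yield 4·11 + 1·6 + 3·9 = 77.
3×H, 3×D, and 3×Z: area 63 ≤ 63, yield 3·11 + 3·6 + 3·9 = 78.
Best is 78.

78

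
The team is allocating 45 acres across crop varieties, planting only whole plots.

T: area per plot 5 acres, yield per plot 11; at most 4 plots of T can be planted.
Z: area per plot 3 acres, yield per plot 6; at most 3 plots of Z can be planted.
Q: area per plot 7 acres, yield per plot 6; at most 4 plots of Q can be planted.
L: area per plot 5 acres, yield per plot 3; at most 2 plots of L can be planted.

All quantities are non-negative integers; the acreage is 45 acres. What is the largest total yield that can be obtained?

4×T, 3×Z, and 2×Q: area 43 ≤ 45, yield 4·11 + 3·6 + 2·6 = 74.
4×T, 2×Z, 2×Q, and 1×L: area 45 ≤ 45, yield 4·11 + 2·6 + 2·6 + 1·3 = 71.
Best is 74.

74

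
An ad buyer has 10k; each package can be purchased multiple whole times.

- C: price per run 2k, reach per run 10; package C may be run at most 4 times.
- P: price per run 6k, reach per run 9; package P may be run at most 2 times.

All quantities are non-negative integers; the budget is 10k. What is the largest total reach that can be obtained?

C has the best ratio (10/2); taking only C gives at most 4×10 = 40 (stopped by the supply cap of 4).
Optimal: 4×C: price 8 ≤ 10, reach 4·10 = 40.

40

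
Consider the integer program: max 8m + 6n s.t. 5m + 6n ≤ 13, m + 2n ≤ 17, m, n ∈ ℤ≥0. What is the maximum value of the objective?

16

Relaxing integrality, the LP optimum is 20.80 at (m,n) = (2.6, 0), which is not an integer point.
(m,n)=(2,0): 5·2+6·0=10≤13, 1·2+2·0=2≤17, objective 16.
(m,n)=(1,1): 5·1+6·1=11≤13, 1·1+2·1=3≤17, objective 14.
(m,n)=(1,0): 5·1+6·0=5≤13, 1·1+2·0=1≤17, objective 8.
The best lattice point is (2,0), giving 16.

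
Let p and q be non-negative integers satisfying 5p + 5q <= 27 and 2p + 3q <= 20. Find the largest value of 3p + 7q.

The continuous relaxation peaks at (0, 5.4) with value 37.80; rounding to a feasible lattice point costs some objective.
(p,q)=(0,5) is feasible, giving 35.
(p,q)=(1,4) is feasible, giving 31.
(p,q)=(0,4) is feasible, giving 28.
The best lattice point is (0,5), giving 35.

35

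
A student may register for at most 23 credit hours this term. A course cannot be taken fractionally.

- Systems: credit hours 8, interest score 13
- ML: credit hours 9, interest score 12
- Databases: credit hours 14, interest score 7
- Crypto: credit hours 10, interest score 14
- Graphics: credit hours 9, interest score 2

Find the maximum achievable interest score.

Treat it as a binary knapsack problem.
Systems + Crypto: credit hours 8 + 10 = 18 ≤ 23, interest score 13 + 14 = 27.
ML + Crypto: credit hours 9 + 10 = 19 ≤ 23, interest score 12 + 14 = 26.
Systems + ML: credit hours 8 + 9 = 17 ≤ 23, interest score 13 + 12 = 25.
Best is Systems and Crypto with total interest score 27.

27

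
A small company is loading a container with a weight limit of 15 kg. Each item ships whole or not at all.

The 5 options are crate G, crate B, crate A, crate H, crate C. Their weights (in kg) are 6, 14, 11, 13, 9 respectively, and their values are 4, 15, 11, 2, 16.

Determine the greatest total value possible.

Allowing fractional choices, the relaxed optimum would be about 22.4, but items are indivisible.
crate C: weight 9 ≤ 15, value 16.
crate G + crate C: weight 6 + 9 = 15 ≤ 15, value 4 + 16 = 20.
crate B: weight 14 ≤ 15, value 15.
Best is crate G and crate C with total value 20.

20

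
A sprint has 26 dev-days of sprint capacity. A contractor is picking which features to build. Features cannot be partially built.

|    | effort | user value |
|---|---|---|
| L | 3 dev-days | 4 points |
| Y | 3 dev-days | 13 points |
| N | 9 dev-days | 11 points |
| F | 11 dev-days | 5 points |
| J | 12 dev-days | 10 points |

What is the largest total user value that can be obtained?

Take Y, N, and J: effort 3 + 9 + 12 = 24 ≤ 26, user value 13 + 11 + 10 = 34.
No other feasible combination does better.

34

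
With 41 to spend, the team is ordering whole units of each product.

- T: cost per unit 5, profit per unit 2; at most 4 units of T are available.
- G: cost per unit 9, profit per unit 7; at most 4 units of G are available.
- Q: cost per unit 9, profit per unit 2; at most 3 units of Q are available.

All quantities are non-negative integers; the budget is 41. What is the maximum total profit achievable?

4×G: cost 36 ≤ 41, profit 4·7 = 28.
1×T and 4×G: cost 41 ≤ 41, profit 1·2 + 4·7 = 30.
Best is 30.

30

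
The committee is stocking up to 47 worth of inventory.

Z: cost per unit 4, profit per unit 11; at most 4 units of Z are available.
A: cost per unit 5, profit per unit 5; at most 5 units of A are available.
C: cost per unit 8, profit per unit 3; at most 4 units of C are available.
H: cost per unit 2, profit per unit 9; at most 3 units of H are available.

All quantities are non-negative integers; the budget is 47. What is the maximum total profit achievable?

96

H has the best ratio (9/2); taking only H gives at most 3×9 = 27 (stopped by the supply cap of 3).
Mixing does better — 4×Z, 5×A, and 3×H: cost 47 ≤ 47, profit 4·11 + 5·5 + 3·9 = 96.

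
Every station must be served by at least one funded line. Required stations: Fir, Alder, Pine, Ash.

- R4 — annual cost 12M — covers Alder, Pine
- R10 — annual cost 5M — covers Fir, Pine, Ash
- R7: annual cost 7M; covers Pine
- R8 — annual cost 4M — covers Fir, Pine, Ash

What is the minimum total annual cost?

Choose R4 and R8: together they cover Fir, Alder, Pine, Ash — every station.
Total annual cost: 12 + 4 = 16.
No cover costs less than 16.

16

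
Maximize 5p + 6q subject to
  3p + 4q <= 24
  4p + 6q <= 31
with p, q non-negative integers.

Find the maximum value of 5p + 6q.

36

Relaxing integrality, the LP optimum is 38.75 at (p,q) = (7.75, 0), which is not an integer point.
(p,q)=(6,1): 3·6+4·1=22≤24, 4·6+6·1=30≤31, objective 36.
(p,q)=(7,0): 3·7+4·0=21≤24, 4·7+6·0=28≤31, objective 35.
(p,q)=(5,1): 3·5+4·1=19≤24, 4·5+6·1=26≤31, objective 31.
(p,q)=(6,0): 3·6+4·0=18≤24, 4·6+6·0=24≤31, objective 30.
No feasible integer point exceeds 36.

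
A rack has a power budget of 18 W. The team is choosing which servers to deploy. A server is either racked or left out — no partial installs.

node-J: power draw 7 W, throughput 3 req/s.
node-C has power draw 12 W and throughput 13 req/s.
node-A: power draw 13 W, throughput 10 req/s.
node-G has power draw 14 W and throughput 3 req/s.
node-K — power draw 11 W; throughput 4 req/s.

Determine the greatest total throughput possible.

Allowing fractional choices, the relaxed optimum would be about 17.6, but servers are indivisible.
node-A: power draw 13 ≤ 18, throughput 10.
node-C: power draw 12 ≤ 18, throughput 13.
Best is node-C with total throughput 13.

13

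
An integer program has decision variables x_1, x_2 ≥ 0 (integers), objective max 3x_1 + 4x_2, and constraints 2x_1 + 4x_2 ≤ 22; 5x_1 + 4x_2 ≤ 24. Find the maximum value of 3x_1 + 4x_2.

20

(x_1,x_2)=(0,5) is feasible, giving 20.
(x_1,x_2)=(1,4) is feasible, giving 19.
(x_1,x_2)=(0,4) is feasible, giving 16.
The best lattice point is (0,5), giving 20.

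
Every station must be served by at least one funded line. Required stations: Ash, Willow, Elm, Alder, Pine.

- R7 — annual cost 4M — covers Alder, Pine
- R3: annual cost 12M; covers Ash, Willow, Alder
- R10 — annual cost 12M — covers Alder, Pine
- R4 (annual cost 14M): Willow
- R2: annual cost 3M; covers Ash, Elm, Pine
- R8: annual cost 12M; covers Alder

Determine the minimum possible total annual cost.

15

The greedy cost-per-new-station heuristic would pick R2, R7, and R3 for 19, but a cheaper cover exists.
Choose R3 and R2: together they cover Ash, Willow, Elm, Alder, Pine — every station.
Total annual cost: 12 + 3 = 15.
No cover costs less than 15.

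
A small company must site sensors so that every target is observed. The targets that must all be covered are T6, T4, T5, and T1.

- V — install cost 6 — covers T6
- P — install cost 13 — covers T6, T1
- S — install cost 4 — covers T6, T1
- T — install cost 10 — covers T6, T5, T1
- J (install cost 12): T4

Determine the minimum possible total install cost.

Choose T and J: together they cover T6, T4, T5, T1 — every target.
Total install cost: 10 + 12 = 22.

22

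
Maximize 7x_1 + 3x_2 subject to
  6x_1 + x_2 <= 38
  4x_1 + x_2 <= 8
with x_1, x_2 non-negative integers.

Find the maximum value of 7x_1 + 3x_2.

24

(x_1,x_2)=(0,8): 6·0+1·8=8≤38, 4·0+1·8=8≤8, objective 24.
(x_1,x_2)=(0,7): 6·0+1·7=7≤38, 4·0+1·7=7≤8, objective 21.
The best lattice point is (0,8), giving 24.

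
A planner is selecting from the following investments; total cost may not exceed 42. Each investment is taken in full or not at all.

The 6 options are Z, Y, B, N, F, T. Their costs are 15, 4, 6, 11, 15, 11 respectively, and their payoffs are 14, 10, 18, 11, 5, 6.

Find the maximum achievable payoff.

53

Allowing fractional choices, the relaxed optimum would be about 56.3, but investments are indivisible.
Z + Y + B + T: cost 15 + 4 + 6 + 11 = 36 ≤ 42, payoff 14 + 10 + 18 + 6 = 48.
Z + Y + B + F: cost 15 + 4 + 6 + 15 = 40 ≤ 42, payoff 14 + 10 + 18 + 5 = 47.
Z + Y + B + N: cost 15 + 4 + 6 + 11 = 36 ≤ 42, payoff 14 + 10 + 18 + 11 = 53.
Best is Z, Y, B, and N with total payoff 53.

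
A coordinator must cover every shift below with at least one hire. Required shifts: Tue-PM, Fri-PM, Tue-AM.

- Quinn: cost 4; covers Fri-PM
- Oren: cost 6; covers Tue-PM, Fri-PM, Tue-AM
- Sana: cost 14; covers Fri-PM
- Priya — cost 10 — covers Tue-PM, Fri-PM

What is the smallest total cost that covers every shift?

6

Oren alone covers Tue-PM, Fri-PM, Tue-AM — every shift.
Total cost: 6.
No cover costs less than 6.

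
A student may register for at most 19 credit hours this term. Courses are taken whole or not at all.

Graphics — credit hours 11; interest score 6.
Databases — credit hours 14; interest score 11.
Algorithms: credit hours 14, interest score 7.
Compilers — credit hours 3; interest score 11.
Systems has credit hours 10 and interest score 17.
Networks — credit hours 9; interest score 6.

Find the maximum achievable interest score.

Allowing fractional choices, the relaxed optimum would be about 32.7, but courses are indivisible.
Systems + Networks: credit hours 10 + 9 = 19 ≤ 19, interest score 17 + 6 = 23.
Compilers + Systems: credit hours 3 + 10 = 13 ≤ 19, interest score 11 + 17 = 28.
Best is Compilers and Systems with total interest score 28.

28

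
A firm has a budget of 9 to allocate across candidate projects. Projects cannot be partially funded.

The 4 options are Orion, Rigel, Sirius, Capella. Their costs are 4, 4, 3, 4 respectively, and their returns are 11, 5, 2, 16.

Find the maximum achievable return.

27

This is an integer program with binary decision variables.
Sirius + Capella: cost 3 + 4 = 7 ≤ 9, return 2 + 16 = 18.
Orion + Capella: cost 4 + 4 = 8 ≤ 9, return 11 + 16 = 27.
Rigel + Capella: cost 4 + 4 = 8 ≤ 9, return 5 + 16 = 21.
Best is Orion and Capella with total return 27.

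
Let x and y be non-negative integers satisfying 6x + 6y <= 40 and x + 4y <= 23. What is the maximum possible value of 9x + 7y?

54

(x,y)=(6,0): 6·6+6·0=36≤40, 1·6+4·0=6≤23, objective 54.
(x,y)=(5,1): 6·5+6·1=36≤40, 1·5+4·1=9≤23, objective 52.
No feasible integer point exceeds 54.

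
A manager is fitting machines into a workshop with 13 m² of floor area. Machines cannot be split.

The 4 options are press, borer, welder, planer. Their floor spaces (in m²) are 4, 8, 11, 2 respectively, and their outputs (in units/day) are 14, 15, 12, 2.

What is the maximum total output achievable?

29

Allowing fractional choices, the relaxed optimum would be about 30.1, but machines are indivisible.
press + borer: floor space 4 + 8 = 12 ≤ 13, output 14 + 15 = 29.
borer + planer: floor space 8 + 2 = 10 ≤ 13, output 15 + 2 = 17.
Best is press and borer with total output 29.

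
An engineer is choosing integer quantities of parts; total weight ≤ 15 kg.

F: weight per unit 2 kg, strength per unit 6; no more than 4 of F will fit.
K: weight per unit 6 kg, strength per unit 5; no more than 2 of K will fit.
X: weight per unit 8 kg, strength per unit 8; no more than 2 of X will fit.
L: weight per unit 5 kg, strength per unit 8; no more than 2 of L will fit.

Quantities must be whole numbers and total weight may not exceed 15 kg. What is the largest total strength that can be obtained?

This is a bounded integer knapsack.
F has the best ratio (6/2); taking only F gives at most 4×6 = 24 (stopped by the supply cap of 4).
Mixing does better — 4×F and 1×L: weight 13 ≤ 15, strength 4·6 + 1·8 = 32.

32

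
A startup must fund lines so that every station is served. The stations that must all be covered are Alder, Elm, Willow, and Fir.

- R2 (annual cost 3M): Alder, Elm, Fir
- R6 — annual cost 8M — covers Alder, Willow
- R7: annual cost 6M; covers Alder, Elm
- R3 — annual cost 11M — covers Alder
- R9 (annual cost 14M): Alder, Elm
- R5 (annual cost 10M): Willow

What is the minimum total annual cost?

11

Choose R2 and R6: together they cover Alder, Elm, Willow, Fir — every station.
Total annual cost: 3 + 8 = 11.
No cover costs less than 11.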